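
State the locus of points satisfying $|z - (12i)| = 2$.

|z - z0| = r describes a circle centered at z0 with radius r
Here z0 = 12i and r = 2
Locus: Circle centered at (0, 12) with radius 2


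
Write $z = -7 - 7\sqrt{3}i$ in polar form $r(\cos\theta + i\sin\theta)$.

r = |z| = sqrt(a^2 + b^2) = sqrt((-7)^2 + (-7*sqrt(3))^2) = sqrt(49 + 147) = sqrt(196) = 14
θ = arctan(b/a) = arctan(-12.1244/-7) (quadrant-adjusted) = 240°
z = 14(cos 240° + i sin 240°)


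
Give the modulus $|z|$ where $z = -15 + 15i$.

|z| = sqrt(a^2 + b^2) = sqrt((-15)^2 + 15^2) = sqrt(450) = sqrt(450)


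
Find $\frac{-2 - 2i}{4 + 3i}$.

Multiply numerator and denominator by conjugate (4 - 3i):
= (-2 - 2i)(4 - 3i) / (4^2 + 3^2)
= (-14 - 2i) / 25
= -14/25 - (2/25)i


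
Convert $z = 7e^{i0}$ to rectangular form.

a = r cos θ = 7 * 1 = 7
b = r sin θ = 7 * 0 = 0
z = 7


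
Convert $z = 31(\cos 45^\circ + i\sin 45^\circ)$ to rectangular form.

a = r cos θ = 31 * sqrt(2)/2 = 31*sqrt(2)/2
b = r sin θ = 31 * sqrt(2)/2 = 31*sqrt(2)/2
z = 31*sqrt(2)/2 + (31*sqrt(2)/2)i


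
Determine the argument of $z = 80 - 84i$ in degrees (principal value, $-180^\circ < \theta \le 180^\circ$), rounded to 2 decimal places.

θ = arctan(b/a) = arctan(-84/80) (quadrant-adjusted) = -46.40°


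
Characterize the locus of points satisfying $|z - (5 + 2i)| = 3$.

|z - z0| = r describes a circle centered at z0 with radius r
Here z0 = 5 + 2i and r = 3
Locus: Circle centered at (5, 2) with radius 3


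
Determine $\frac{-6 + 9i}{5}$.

Divisor is real, so divide each part by 5:
= -6/5 + (9/5)i


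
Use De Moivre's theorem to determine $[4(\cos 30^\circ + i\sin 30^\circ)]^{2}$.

By De Moivre: z^n = r^n(cos(nθ) + i sin(nθ))
= 4^2(cos(2*30°) + i sin(2*30°))
= 16(cos 60° + i sin 60°)
= 8 + 8*sqrt(3)i


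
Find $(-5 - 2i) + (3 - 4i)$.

(-5 + 3) + (-2 + (-4))i = -2 - 6i


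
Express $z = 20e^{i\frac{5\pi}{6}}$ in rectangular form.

a = r cos θ = 20 * -sqrt(3)/2 = -10*sqrt(3)
b = r sin θ = 20 * 1/2 = 10
z = -10*sqrt(3) + 10i


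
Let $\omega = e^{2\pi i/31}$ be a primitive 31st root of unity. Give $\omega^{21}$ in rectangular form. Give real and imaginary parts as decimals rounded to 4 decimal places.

ω^21 = e^(2πi·21/31) = e^(i·42π/31)
= cos(42π/31) + i sin(42π/31)
= -0.4404 - 0.8978i


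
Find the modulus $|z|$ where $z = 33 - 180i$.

|z| = sqrt(a^2 + b^2) = sqrt(33^2 + (-180)^2) = sqrt(33489) = 183


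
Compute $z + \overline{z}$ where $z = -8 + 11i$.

z + conjugate(z) = (a + bi) + (a - bi) = 2a
= 2 * (-8) = -16


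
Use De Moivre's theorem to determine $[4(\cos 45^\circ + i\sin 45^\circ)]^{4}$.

By De Moivre: z^n = r^n(cos(nθ) + i sin(nθ))
= 4^4(cos(4*45°) + i sin(4*45°))
= 256(cos 180° + i sin 180°)
= -256


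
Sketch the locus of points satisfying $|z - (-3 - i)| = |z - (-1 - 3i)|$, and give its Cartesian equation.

|z - z1| = |z - z2| means z is equidistant from z1 and z2,
i.e. the perpendicular bisector of the segment from (-3, -1) to (-1, -3) (midpoint (-2, -2)).
With z = x + yi, square both sides:
(x - (-3))^2 + (y - (-1))^2 = (x - (-1))^2 + (y - (-3))^2
The x^2 and y^2 terms cancel: 4x + (-4)y = 10 - 10 = 0
Simplify: x - y = 0
Locus: Perpendicular bisector of the segment from (-3, -1) to (-1, -3): the line x - y = 0


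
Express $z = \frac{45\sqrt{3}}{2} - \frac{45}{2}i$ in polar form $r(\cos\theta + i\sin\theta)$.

r = |z| = sqrt(a^2 + b^2) = sqrt((45*sqrt(3)/2)^2 + (-45/2)^2) = sqrt(6075/4 + 2025/4) = sqrt(2025) = 45
θ = arctan(b/a) = arctan(-22.5/38.9711) (quadrant-adjusted) = 330°
z = 45(cos 330° + i sin 330°)


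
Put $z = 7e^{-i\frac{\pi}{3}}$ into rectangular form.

a = r cos θ = 7 * 1/2 = 7/2
b = r sin θ = 7 * -sqrt(3)/2 = -7*sqrt(3)/2
z = 7/2 - (7*sqrt(3)/2)i


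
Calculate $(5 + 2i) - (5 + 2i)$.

(5 - 5) + (2 - 2)i = 0


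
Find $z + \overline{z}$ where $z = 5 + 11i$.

z + conjugate(z) = (a + bi) + (a - bi) = 2a
= 2 * 5 = 10


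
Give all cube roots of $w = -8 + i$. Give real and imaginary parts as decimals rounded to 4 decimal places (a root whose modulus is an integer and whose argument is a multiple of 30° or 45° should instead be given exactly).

|w| = sqrt(65) ≈ 8.062258, arg(w) ≈ 172.874984°
Root modulus = sqrt(65)^(1/3) ≈ 2.005175
Root arguments: θ_k = (arg(w) + 360°k)/3 for k = 0, 1, ..., 2
Compute each root as (root modulus)(cos θ_k + i sin θ_k) using full-precision intermediates, then round to 4 decimal places.
Roots: 1.0737 + 1.6935i, -2.0035 + 0.0831i, 0.9298 - 1.7766i


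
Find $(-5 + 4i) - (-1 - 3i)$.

(-5 - (-1)) + (4 - (-3))i = -4 + 7i


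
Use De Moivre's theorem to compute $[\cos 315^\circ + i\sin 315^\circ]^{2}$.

By De Moivre: z^n = r^n(cos(nθ) + i sin(nθ))
= 1^2(cos(2*315°) + i sin(2*315°))
= 1(cos 270° + i sin 270°)
= -i


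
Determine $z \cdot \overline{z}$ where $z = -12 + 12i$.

z * conjugate(z) = |z|^2 = a^2 + b^2
= (-12)^2 + 12^2 = 288


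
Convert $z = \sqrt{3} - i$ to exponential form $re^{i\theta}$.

r = |z| = sqrt((sqrt(3))^2 + (-1)^2) = sqrt(3 + 1) = sqrt(4) = 2
θ = arctan(b/a) = arctan(-1/1.7321) (quadrant-adjusted) = -30° = -π/6
z = 2e^(-i*π/6)


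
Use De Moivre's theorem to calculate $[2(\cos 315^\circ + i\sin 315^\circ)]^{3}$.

By De Moivre: z^n = r^n(cos(nθ) + i sin(nθ))
= 2^3(cos(3*315°) + i sin(3*315°))
= 8(cos 225° + i sin 225°)
= -4*sqrt(2) - 4*sqrt(2)i


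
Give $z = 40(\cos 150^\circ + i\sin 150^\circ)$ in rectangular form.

a = r cos θ = 40 * -sqrt(3)/2 = -20*sqrt(3)
b = r sin θ = 40 * 1/2 = 20
z = -20*sqrt(3) + 20i


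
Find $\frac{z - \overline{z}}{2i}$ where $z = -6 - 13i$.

z - conjugate(z) = 2bi
(z - conjugate(z))/(2i) = 2bi/(2i) = b = -13


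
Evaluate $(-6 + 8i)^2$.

(a + bi)^2 = a^2 - b^2 + 2abi
= (-6)^2 - 8^2 + 2*(-6)*8i
= -28 - 96i


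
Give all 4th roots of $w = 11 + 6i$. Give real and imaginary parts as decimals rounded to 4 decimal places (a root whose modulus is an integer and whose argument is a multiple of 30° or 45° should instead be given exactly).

|w| = sqrt(157) ≈ 12.529964, arg(w) ≈ 28.610460°
Root modulus = sqrt(157)^(1/4) ≈ 1.881427
Root arguments: θ_k = (arg(w) + 360°k)/4 for k = 0, 1, ..., 3
Compute each root as (root modulus)(cos θ_k + i sin θ_k) using full-precision intermediates, then round to 4 decimal places.
Roots: 1.8668 + 0.2343i, -0.2343 + 1.8668i, -1.8668 - 0.2343i, 0.2343 - 1.8668i


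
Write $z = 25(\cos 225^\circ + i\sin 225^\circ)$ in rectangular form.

a = r cos θ = 25 * -sqrt(2)/2 = -25*sqrt(2)/2
b = r sin θ = 25 * -sqrt(2)/2 = -25*sqrt(2)/2
z = -25*sqrt(2)/2 - (25*sqrt(2)/2)i


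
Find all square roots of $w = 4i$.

|w| = 4, arg(w) = 90°
Root modulus = 4^(1/2) = 2
Root arguments: θ_k = (90° + 360°k)/2 for k = 0, 1, ..., 1
Roots: sqrt(2) + sqrt(2)i, -sqrt(2) - sqrt(2)i


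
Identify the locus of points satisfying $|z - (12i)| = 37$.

|z - z0| = r describes a circle centered at z0 with radius r
Here z0 = 12i and r = 37
Locus: Circle centered at (0, 12) with radius 37


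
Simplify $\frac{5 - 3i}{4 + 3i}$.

Multiply numerator and denominator by conjugate (4 - 3i):
= (5 - 3i)(4 - 3i) / (4^2 + 3^2)
= (11 - 27i) / 25
= 11/25 - (27/25)i


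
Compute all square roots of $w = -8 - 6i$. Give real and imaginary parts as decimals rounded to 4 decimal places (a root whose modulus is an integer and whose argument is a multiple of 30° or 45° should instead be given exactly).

|w| = 10, arg(w) ≈ 216.869898°
Root modulus = 10^(1/2) ≈ 3.162278
Root arguments: θ_k = (arg(w) + 360°k)/2 for k = 0, 1, ..., 1
Compute each root as (root modulus)(cos θ_k + i sin θ_k) using full-precision intermediates, then round to 4 decimal places.
Roots: -1.0000 + 3.0000i, 1.0000 - 3.0000i


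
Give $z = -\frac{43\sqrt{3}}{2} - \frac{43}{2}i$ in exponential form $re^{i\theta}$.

r = |z| = sqrt((-43*sqrt(3)/2)^2 + (-43/2)^2) = sqrt(5547/4 + 1849/4) = sqrt(1849) = 43
θ = arctan(b/a) = arctan(-21.5/-37.2391) (quadrant-adjusted) = 210° = 7π/6
z = 43e^(i*7π/6)


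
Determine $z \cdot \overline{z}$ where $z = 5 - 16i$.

z * conjugate(z) = |z|^2 = a^2 + b^2
= 5^2 + (-16)^2 = 281


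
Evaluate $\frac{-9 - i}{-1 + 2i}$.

Multiply numerator and denominator by conjugate (-1 - 2i):
= (-9 - i)(-1 - 2i) / ((-1)^2 + 2^2)
= (7 + 19i) / 5
= 7/5 + (19/5)i


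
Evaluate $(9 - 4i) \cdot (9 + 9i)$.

(a1*a2 - b1*b2) + (a1*b2 + b1*a2)i
= (81 - (-36)) + (81 + (-36))i
= 117 + 45i


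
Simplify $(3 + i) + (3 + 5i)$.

(3 + 3) + (1 + 5)i = 6 + 6i


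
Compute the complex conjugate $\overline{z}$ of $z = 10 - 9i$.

If z = a + bi, then conjugate(z) = a - bi
conjugate(10 - 9i) = 10 + 9i


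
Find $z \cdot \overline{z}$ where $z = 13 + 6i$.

z * conjugate(z) = |z|^2 = a^2 + b^2
= 13^2 + 6^2 = 205


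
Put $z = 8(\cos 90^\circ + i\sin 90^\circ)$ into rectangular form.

a = r cos θ = 8 * 0 = 0
b = r sin θ = 8 * 1 = 8
z = 8i


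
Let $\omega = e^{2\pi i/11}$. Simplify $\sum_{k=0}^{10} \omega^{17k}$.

Let ζ = ω^17 = e^(2πi·17/11). Since 11 ∤ 17, ζ ≠ 1.
Sum = Σ_{k=0}^{10} ζ^k = (ζ^11 - 1)/(ζ - 1) = (ω^{17·11} - 1)/(ζ - 1) = (1 - 1)/(ζ - 1) = 0


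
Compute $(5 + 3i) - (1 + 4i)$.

(5 - 1) + (3 - 4)i = 4 - i


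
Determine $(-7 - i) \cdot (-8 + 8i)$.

(a1*a2 - b1*b2) + (a1*b2 + b1*a2)i
= (56 - (-8)) + (-56 + 8)i
= 64 - 48i


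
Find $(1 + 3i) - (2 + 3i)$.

(1 - 2) + (3 - 3)i = -1


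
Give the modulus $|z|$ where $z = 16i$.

|z| = sqrt(a^2 + b^2) = sqrt(0^2 + 16^2) = sqrt(256) = 16


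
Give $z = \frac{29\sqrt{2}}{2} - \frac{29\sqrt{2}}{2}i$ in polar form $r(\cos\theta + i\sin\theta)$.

r = |z| = sqrt(a^2 + b^2) = sqrt((29*sqrt(2)/2)^2 + (-29*sqrt(2)/2)^2) = sqrt(841/2 + 841/2) = sqrt(841) = 29
θ = arctan(b/a) = arctan(-20.5061/20.5061) (quadrant-adjusted) = 315°
z = 29(cos 315° + i sin 315°)


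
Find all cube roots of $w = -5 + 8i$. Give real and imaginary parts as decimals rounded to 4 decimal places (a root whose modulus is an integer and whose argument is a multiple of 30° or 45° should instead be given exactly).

|w| = sqrt(89) ≈ 9.433981, arg(w) ≈ 122.005383°
Root modulus = sqrt(89)^(1/3) ≈ 2.112994
Root arguments: θ_k = (arg(w) + 360°k)/3 for k = 0, 1, ..., 2
Compute each root as (root modulus)(cos θ_k + i sin θ_k) using full-precision intermediates, then round to 4 decimal places.
Roots: 1.6027 + 1.3770i, -1.9939 + 0.6995i, 0.3912 - 2.0765i


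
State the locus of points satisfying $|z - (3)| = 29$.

|z - z0| = r describes a circle centered at z0 with radius r
Here z0 = 3 and r = 29
Locus: Circle centered at (3, 0) with radius 29


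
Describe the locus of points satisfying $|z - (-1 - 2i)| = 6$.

|z - z0| = r describes a circle centered at z0 with radius r
Here z0 = -1 - 2i and r = 6
Locus: Circle centered at (-1, -2) with radius 6


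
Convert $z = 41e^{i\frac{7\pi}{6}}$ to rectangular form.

a = r cos θ = 41 * -sqrt(3)/2 = -41*sqrt(3)/2
b = r sin θ = 41 * -1/2 = -41/2
z = -41*sqrt(3)/2 - (41/2)i


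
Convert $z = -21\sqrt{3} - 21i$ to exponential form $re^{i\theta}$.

r = |z| = sqrt((-21*sqrt(3))^2 + (-21)^2) = sqrt(1323 + 441) = sqrt(1764) = 42
θ = arctan(b/a) = arctan(-21/-36.3731) (quadrant-adjusted) = -150° = -5π/6
z = 42e^(-i*5π/6)


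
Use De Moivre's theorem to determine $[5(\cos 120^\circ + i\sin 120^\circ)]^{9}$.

By De Moivre: z^n = r^n(cos(nθ) + i sin(nθ))
= 5^9(cos(9*120°) + i sin(9*120°))
= 1953125(cos 0° + i sin 0°)
= 1953125


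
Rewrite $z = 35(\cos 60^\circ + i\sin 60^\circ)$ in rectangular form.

a = r cos θ = 35 * 1/2 = 35/2
b = r sin θ = 35 * sqrt(3)/2 = 35*sqrt(3)/2
z = 35/2 + (35*sqrt(3)/2)i


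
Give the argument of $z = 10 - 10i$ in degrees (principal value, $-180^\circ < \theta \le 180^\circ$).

θ = arctan(b/a) = arctan(-10/10) (quadrant-adjusted) = -45°


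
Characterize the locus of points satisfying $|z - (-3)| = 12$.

|z - z0| = r describes a circle centered at z0 with radius r
Here z0 = -3 and r = 12
Locus: Circle centered at (-3, 0) with radius 12


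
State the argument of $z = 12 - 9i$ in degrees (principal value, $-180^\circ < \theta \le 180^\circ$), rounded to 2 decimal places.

θ = arctan(b/a) = arctan(-9/12) (quadrant-adjusted) = -36.87°


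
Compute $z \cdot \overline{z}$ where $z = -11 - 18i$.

z * conjugate(z) = |z|^2 = a^2 + b^2
= (-11)^2 + (-18)^2 = 445


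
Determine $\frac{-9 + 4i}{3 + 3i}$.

Multiply numerator and denominator by conjugate (3 - 3i):
= (-9 + 4i)(3 - 3i) / (3^2 + 3^2)
= (-15 + 39i) / 18
Divide through by 3: (-5 + 13i) / 6
= -5/6 + (13/6)i


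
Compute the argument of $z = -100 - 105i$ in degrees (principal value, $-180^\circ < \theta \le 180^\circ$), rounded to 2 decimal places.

θ = arctan(b/a) = arctan(-105/-100) (quadrant-adjusted) = -133.60°


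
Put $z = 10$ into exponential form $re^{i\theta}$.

r = |z| = sqrt((10)^2 + (0)^2) = sqrt(100 + 0) = sqrt(100) = 10
b = 0 and a > 0, so z lies on the positive real axis: θ = 0
z = 10e^(i*0) = 10


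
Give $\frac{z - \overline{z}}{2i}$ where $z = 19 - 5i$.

z - conjugate(z) = 2bi
(z - conjugate(z))/(2i) = 2bi/(2i) = b = -5


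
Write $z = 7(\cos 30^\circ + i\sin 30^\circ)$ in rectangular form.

a = r cos θ = 7 * sqrt(3)/2 = 7*sqrt(3)/2
b = r sin θ = 7 * 1/2 = 7/2
z = 7*sqrt(3)/2 + (7/2)i


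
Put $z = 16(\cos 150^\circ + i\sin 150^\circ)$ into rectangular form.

a = r cos θ = 16 * -sqrt(3)/2 = -8*sqrt(3)
b = r sin θ = 16 * 1/2 = 8
z = -8*sqrt(3) + 8i


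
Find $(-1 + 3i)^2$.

(a + bi)^2 = a^2 - b^2 + 2abi
= (-1)^2 - 3^2 + 2*(-1)*3i
= -8 - 6i


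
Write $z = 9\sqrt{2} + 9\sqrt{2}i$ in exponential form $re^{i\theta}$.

r = |z| = sqrt((9*sqrt(2))^2 + (9*sqrt(2))^2) = sqrt(162 + 162) = sqrt(324) = 18
θ = arctan(b/a) = arctan(12.7279/12.7279) (quadrant-adjusted) = 45° = π/4
z = 18e^(i*π/4)


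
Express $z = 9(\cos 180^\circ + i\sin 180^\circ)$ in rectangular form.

a = r cos θ = 9 * -1 = -9
b = r sin θ = 9 * 0 = 0
z = -9


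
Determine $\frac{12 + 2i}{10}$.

Divisor is real, so divide each part by 10:
= 6/5 + (1/5)i


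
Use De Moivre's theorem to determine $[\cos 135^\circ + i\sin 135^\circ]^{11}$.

By De Moivre: z^n = r^n(cos(nθ) + i sin(nθ))
= 1^11(cos(11*135°) + i sin(11*135°))
= 1(cos 45° + i sin 45°)
= sqrt(2)/2 + (sqrt(2)/2)i


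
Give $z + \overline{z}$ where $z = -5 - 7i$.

z + conjugate(z) = (a + bi) + (a - bi) = 2a
= 2 * (-5) = -10


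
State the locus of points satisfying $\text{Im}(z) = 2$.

Im(z) = y where z = x + yi; the equation y = 2 is satisfied by all points with that y-coordinate
Locus: Horizontal line y = 2


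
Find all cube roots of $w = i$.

|w| = 1, arg(w) = 90°
Root modulus = 1^(1/3) = 1
Root arguments: θ_k = (90° + 360°k)/3 for k = 0, 1, ..., 2
Roots: sqrt(3)/2 + (1/2)i, -sqrt(3)/2 + (1/2)i, -i


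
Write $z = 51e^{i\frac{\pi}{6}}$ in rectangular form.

a = r cos θ = 51 * sqrt(3)/2 = 51*sqrt(3)/2
b = r sin θ = 51 * 1/2 = 51/2
z = 51*sqrt(3)/2 + (51/2)i


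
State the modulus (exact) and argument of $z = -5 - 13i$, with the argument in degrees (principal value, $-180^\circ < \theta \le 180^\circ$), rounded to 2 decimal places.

|z| = sqrt((-5)^2 + (-13)^2) = sqrt(194)
arg(z) = arctan(b/a) = arctan(-13/-5) (quadrant-adjusted) = -111.04°


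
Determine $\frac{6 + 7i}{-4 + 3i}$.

Multiply numerator and denominator by conjugate (-4 - 3i):
= (6 + 7i)(-4 - 3i) / ((-4)^2 + 3^2)
= (-3 - 46i) / 25
= -3/25 - (46/25)i


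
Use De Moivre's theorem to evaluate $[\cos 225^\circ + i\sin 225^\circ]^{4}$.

By De Moivre: z^n = r^n(cos(nθ) + i sin(nθ))
= 1^4(cos(4*225°) + i sin(4*225°))
= 1(cos 180° + i sin 180°)
= -1


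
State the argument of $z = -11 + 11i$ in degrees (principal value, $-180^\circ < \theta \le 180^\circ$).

θ = arctan(b/a) = arctan(11/-11) (quadrant-adjusted) = 135°


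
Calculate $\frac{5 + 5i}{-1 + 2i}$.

Multiply numerator and denominator by conjugate (-1 - 2i):
= (5 + 5i)(-1 - 2i) / ((-1)^2 + 2^2)
= (5 - 15i) / 5
= 1 - 3i


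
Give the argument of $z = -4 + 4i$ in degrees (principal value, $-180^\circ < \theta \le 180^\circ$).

θ = arctan(b/a) = arctan(4/-4) (quadrant-adjusted) = 135°


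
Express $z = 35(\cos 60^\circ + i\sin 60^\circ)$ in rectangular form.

a = r cos θ = 35 * 1/2 = 35/2
b = r sin θ = 35 * sqrt(3)/2 = 35*sqrt(3)/2
z = 35/2 + (35*sqrt(3)/2)i


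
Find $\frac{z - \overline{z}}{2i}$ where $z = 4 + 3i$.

z - conjugate(z) = 2bi
(z - conjugate(z))/(2i) = 2bi/(2i) = b = 3


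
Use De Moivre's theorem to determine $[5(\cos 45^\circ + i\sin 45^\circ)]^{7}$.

By De Moivre: z^n = r^n(cos(nθ) + i sin(nθ))
= 5^7(cos(7*45°) + i sin(7*45°))
= 78125(cos 315° + i sin 315°)
= 78125*sqrt(2)/2 - (78125*sqrt(2)/2)i


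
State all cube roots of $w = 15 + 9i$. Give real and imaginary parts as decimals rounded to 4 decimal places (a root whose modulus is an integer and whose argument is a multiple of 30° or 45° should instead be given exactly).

|w| = sqrt(306) ≈ 17.492856, arg(w) ≈ 30.963757°
Root modulus = sqrt(306)^(1/3) ≈ 2.595894
Root arguments: θ_k = (arg(w) + 360°k)/3 for k = 0, 1, ..., 2
Compute each root as (root modulus)(cos θ_k + i sin θ_k) using full-precision intermediates, then round to 4 decimal places.
Roots: 2.5539 + 0.4651i, -1.6797 + 1.9792i, -0.8742 - 2.4443i


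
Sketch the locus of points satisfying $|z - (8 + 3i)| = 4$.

|z - z0| = r describes a circle centered at z0 with radius r
Here z0 = 8 + 3i and r = 4
Locus: Circle centered at (8, 3) with radius 4


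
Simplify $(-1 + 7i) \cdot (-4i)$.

(a1*a2 - b1*b2) + (a1*b2 + b1*a2)i
= (0 - (-28)) + (4 + 0)i
= 28 + 4i


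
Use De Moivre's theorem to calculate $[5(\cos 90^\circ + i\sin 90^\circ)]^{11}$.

By De Moivre: z^n = r^n(cos(nθ) + i sin(nθ))
= 5^11(cos(11*90°) + i sin(11*90°))
= 48828125(cos 270° + i sin 270°)
= -48828125i


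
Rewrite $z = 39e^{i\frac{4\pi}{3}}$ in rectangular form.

a = r cos θ = 39 * -1/2 = -39/2
b = r sin θ = 39 * -sqrt(3)/2 = -39*sqrt(3)/2
z = -39/2 - (39*sqrt(3)/2)i


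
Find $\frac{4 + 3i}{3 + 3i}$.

Multiply numerator and denominator by conjugate (3 - 3i):
= (4 + 3i)(3 - 3i) / (3^2 + 3^2)
= (21 - 3i) / 18
Divide through by 3: (7 - i) / 6
= 7/6 - (1/6)i


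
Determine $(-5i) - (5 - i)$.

(0 - 5) + (-5 - (-1))i = -5 - 4i


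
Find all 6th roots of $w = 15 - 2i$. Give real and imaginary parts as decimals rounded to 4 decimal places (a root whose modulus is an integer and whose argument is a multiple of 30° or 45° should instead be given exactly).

|w| = sqrt(229) ≈ 15.132746, arg(w) ≈ 352.405357°
Root modulus = sqrt(229)^(1/6) ≈ 1.572726
Root arguments: θ_k = (arg(w) + 360°k)/6 for k = 0, 1, ..., 5
Compute each root as (root modulus)(cos θ_k + i sin θ_k) using full-precision intermediates, then round to 4 decimal places.
Roots: 0.8163 + 1.3443i, -0.7561 + 1.3791i, -1.5723 + 0.0347i, -0.8163 - 1.3443i, 0.7561 - 1.3791i, 1.5723 - 0.0347i


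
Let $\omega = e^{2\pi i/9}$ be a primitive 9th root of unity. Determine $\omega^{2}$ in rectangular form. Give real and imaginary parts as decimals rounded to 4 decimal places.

ω^2 = e^(2πi·2/9) = e^(i·4π/9)
= cos(4π/9) + i sin(4π/9)
= 0.1736 + 0.9848i


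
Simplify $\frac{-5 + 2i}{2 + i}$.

Multiply numerator and denominator by conjugate (2 - i):
= (-5 + 2i)(2 - i) / (2^2 + 1^2)
= (-8 + 9i) / 5
= -8/5 + (9/5)i


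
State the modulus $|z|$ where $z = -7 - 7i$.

|z| = sqrt(a^2 + b^2) = sqrt((-7)^2 + (-7)^2) = sqrt(98) = sqrt(98)


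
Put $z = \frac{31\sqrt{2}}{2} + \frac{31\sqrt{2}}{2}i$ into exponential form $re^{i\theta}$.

r = |z| = sqrt((31*sqrt(2)/2)^2 + (31*sqrt(2)/2)^2) = sqrt(961/2 + 961/2) = sqrt(961) = 31
θ = arctan(b/a) = arctan(21.9203/21.9203) (quadrant-adjusted) = 45° = π/4
z = 31e^(i*π/4)


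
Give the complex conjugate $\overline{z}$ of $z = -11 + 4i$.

If z = a + bi, then conjugate(z) = a - bi
conjugate(-11 + 4i) = -11 - 4i


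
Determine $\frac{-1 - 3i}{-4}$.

Divisor is real, so divide each part by -4:
= 1/4 + (3/4)i


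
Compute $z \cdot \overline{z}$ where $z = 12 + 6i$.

z * conjugate(z) = |z|^2 = a^2 + b^2
= 12^2 + 6^2 = 180


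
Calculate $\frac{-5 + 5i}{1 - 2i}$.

Multiply numerator and denominator by conjugate (1 + 2i):
= (-5 + 5i)(1 + 2i) / (1^2 + (-2)^2)
= (-15 - 5i) / 5
= -3 - i


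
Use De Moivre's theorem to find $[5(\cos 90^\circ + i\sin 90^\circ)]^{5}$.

By De Moivre: z^n = r^n(cos(nθ) + i sin(nθ))
= 5^5(cos(5*90°) + i sin(5*90°))
= 3125(cos 90° + i sin 90°)
= 3125i


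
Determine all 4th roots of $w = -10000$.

|w| = 10000, arg(w) = 180°
Root modulus = 10000^(1/4) = 10
Root arguments: θ_k = (180° + 360°k)/4 for k = 0, 1, ..., 3
Roots: 5*sqrt(2) + 5*sqrt(2)i, -5*sqrt(2) + 5*sqrt(2)i, -5*sqrt(2) - 5*sqrt(2)i, 5*sqrt(2) - 5*sqrt(2)i


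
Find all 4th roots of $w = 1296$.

|w| = 1296, arg(w) = 0°
Root modulus = 1296^(1/4) = 6
Root arguments: θ_k = (0° + 360°k)/4 for k = 0, 1, ..., 3
Roots: 6, 6i, -6, -6i


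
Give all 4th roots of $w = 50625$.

|w| = 50625, arg(w) = 0°
Root modulus = 50625^(1/4) = 15
Root arguments: θ_k = (0° + 360°k)/4 for k = 0, 1, ..., 3
Roots: 15, 15i, -15, -15i


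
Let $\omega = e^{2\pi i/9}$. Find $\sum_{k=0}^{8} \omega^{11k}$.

Let ζ = ω^11 = e^(2πi·11/9). Since 9 ∤ 11, ζ ≠ 1.
Sum = Σ_{k=0}^{8} ζ^k = (ζ^9 - 1)/(ζ - 1) = (ω^{11·9} - 1)/(ζ - 1) = (1 - 1)/(ζ - 1) = 0


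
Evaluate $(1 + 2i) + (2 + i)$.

(1 + 2) + (2 + 1)i = 3 + 3i


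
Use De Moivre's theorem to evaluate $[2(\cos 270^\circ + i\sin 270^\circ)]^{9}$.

By De Moivre: z^n = r^n(cos(nθ) + i sin(nθ))
= 2^9(cos(9*270°) + i sin(9*270°))
= 512(cos 270° + i sin 270°)
= -512i


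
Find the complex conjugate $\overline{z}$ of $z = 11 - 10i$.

If z = a + bi, then conjugate(z) = a - bi
conjugate(11 - 10i) = 11 + 10i


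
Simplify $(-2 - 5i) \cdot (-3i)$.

(a1*a2 - b1*b2) + (a1*b2 + b1*a2)i
= (0 - 15) + (6 + 0)i
= -15 + 6i


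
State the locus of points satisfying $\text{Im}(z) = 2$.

Im(z) = y where z = x + yi; the equation y = 2 is satisfied by all points with that y-coordinate
Locus: Horizontal line y = 2


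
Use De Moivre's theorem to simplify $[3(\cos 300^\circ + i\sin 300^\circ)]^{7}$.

By De Moivre: z^n = r^n(cos(nθ) + i sin(nθ))
= 3^7(cos(7*300°) + i sin(7*300°))
= 2187(cos 300° + i sin 300°)
= 2187/2 - (2187*sqrt(3)/2)i


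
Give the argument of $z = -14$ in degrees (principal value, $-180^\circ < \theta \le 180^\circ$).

b = 0 and a < 0, so z lies on the negative real axis: θ = 180°


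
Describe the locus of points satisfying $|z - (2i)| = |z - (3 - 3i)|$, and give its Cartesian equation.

|z - z1| = |z - z2| means z is equidistant from z1 and z2,
i.e. the perpendicular bisector of the segment from (0, 2) to (3, -3) (midpoint (3/2, -1/2)).
With z = x + yi, square both sides:
(x - 0)^2 + (y - 2)^2 = (x - 3)^2 + (y - (-3))^2
The x^2 and y^2 terms cancel: 6x + (-10)y = 18 - 4 = 14
Simplify: 3x - 5y = 7
Locus: Perpendicular bisector of the segment from (0, 2) to (3, -3): the line 3x - 5y = 7


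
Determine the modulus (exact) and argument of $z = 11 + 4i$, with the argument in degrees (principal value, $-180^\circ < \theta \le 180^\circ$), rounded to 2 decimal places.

|z| = sqrt(11^2 + 4^2) = sqrt(137)
arg(z) = arctan(b/a) = arctan(4/11) (quadrant-adjusted) = 19.98°


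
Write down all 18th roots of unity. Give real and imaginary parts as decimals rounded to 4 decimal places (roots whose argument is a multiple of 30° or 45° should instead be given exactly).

ω_k = e^(2πik/18) = cos(2πk/18) + i sin(2πk/18) for k = 0, 1, ..., 17
Roots: 1, 0.9397 + 0.3420i, 0.7660 + 0.6428i, 1/2 + (sqrt(3)/2)i, 0.1736 + 0.9848i, -0.1736 + 0.9848i, -1/2 + (sqrt(3)/2)i, -0.7660 + 0.6428i, -0.9397 + 0.3420i, -1, -0.9397 - 0.3420i, -0.7660 - 0.6428i, -1/2 - (sqrt(3)/2)i, -0.1736 - 0.9848i, 0.1736 - 0.9848i, 1/2 - (sqrt(3)/2)i, 0.7660 - 0.6428i, 0.9397 - 0.3420i


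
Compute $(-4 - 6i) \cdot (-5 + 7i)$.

(a1*a2 - b1*b2) + (a1*b2 + b1*a2)i
= (20 - (-42)) + (-28 + 30)i
= 62 + 2i


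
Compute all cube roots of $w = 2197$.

|w| = 2197, arg(w) = 0°
Root modulus = 2197^(1/3) = 13
Root arguments: θ_k = (0° + 360°k)/3 for k = 0, 1, ..., 2
Roots: 13, -13/2 + (13*sqrt(3)/2)i, -13/2 - (13*sqrt(3)/2)i


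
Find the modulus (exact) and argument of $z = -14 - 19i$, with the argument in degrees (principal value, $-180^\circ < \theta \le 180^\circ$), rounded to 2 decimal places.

|z| = sqrt((-14)^2 + (-19)^2) = sqrt(557)
arg(z) = arctan(b/a) = arctan(-19/-14) (quadrant-adjusted) = -126.38°


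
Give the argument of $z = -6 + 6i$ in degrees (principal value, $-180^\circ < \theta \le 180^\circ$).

θ = arctan(b/a) = arctan(6/-6) (quadrant-adjusted) = 135°


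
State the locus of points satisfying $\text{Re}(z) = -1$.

Re(z) = x where z = x + yi; the equation x = -1 is satisfied by all points with that x-coordinate
Locus: Vertical line x = -1


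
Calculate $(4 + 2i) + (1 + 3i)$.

(4 + 1) + (2 + 3)i = 5 + 5i


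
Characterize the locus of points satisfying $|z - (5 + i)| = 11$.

|z - z0| = r describes a circle centered at z0 with radius r
Here z0 = 5 + i and r = 11
Locus: Circle centered at (5, 1) with radius 11


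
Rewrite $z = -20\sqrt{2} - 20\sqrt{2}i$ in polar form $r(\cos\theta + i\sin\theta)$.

r = |z| = sqrt(a^2 + b^2) = sqrt((-20*sqrt(2))^2 + (-20*sqrt(2))^2) = sqrt(800 + 800) = sqrt(1600) = 40
θ = arctan(b/a) = arctan(-28.2843/-28.2843) (quadrant-adjusted) = 225°
z = 40(cos 225° + i sin 225°)


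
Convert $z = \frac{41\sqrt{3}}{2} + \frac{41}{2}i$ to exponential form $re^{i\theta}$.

r = |z| = sqrt((41*sqrt(3)/2)^2 + (41/2)^2) = sqrt(5043/4 + 1681/4) = sqrt(1681) = 41
θ = arctan(b/a) = arctan(20.5/35.507) (quadrant-adjusted) = 30° = π/6
z = 41e^(i*π/6)


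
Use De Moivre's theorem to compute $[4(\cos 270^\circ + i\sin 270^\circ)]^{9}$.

By De Moivre: z^n = r^n(cos(nθ) + i sin(nθ))
= 4^9(cos(9*270°) + i sin(9*270°))
= 262144(cos 270° + i sin 270°)
= -262144i


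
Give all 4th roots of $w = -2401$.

|w| = 2401, arg(w) = 180°
Root modulus = 2401^(1/4) = 7
Root arguments: θ_k = (180° + 360°k)/4 for k = 0, 1, ..., 3
Roots: 7*sqrt(2)/2 + (7*sqrt(2)/2)i, -7*sqrt(2)/2 + (7*sqrt(2)/2)i, -7*sqrt(2)/2 - (7*sqrt(2)/2)i, 7*sqrt(2)/2 - (7*sqrt(2)/2)i


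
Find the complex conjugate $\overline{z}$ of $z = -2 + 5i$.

If z = a + bi, then conjugate(z) = a - bi
conjugate(-2 + 5i) = -2 - 5i


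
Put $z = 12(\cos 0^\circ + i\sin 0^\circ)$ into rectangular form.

a = r cos θ = 12 * 1 = 12
b = r sin θ = 12 * 0 = 0
z = 12


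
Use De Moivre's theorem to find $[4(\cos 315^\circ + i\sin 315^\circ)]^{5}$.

By De Moivre: z^n = r^n(cos(nθ) + i sin(nθ))
= 4^5(cos(5*315°) + i sin(5*315°))
= 1024(cos 135° + i sin 135°)
= -512*sqrt(2) + 512*sqrt(2)i


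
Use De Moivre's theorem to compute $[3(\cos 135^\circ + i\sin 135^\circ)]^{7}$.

By De Moivre: z^n = r^n(cos(nθ) + i sin(nθ))
= 3^7(cos(7*135°) + i sin(7*135°))
= 2187(cos 225° + i sin 225°)
= -2187*sqrt(2)/2 - (2187*sqrt(2)/2)i


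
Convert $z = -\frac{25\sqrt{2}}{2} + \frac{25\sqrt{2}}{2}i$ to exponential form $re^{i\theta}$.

r = |z| = sqrt((-25*sqrt(2)/2)^2 + (25*sqrt(2)/2)^2) = sqrt(625/2 + 625/2) = sqrt(625) = 25
θ = arctan(b/a) = arctan(17.6777/-17.6777) (quadrant-adjusted) = 135° = 3π/4
z = 25e^(i*3π/4)


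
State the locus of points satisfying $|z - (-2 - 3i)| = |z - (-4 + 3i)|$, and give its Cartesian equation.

|z - z1| = |z - z2| means z is equidistant from z1 and z2,
i.e. the perpendicular bisector of the segment from (-2, -3) to (-4, 3) (midpoint (-3, 0)).
With z = x + yi, square both sides:
(x - (-2))^2 + (y - (-3))^2 = (x - (-4))^2 + (y - 3)^2
The x^2 and y^2 terms cancel: -4x + 12y = 25 - 13 = 12
Simplify: x - 3y = -3
Locus: Perpendicular bisector of the segment from (-2, -3) to (-4, 3): the line x - 3y = -3


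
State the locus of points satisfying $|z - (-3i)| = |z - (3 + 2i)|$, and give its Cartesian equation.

|z - z1| = |z - z2| means z is equidistant from z1 and z2,
i.e. the perpendicular bisector of the segment from (0, -3) to (3, 2) (midpoint (3/2, -1/2)).
With z = x + yi, square both sides:
(x - 0)^2 + (y - (-3))^2 = (x - 3)^2 + (y - 2)^2
The x^2 and y^2 terms cancel: 6x + 10y = 13 - 9 = 4
Simplify: 3x + 5y = 2
Locus: Perpendicular bisector of the segment from (0, -3) to (3, 2): the line 3x + 5y = 2


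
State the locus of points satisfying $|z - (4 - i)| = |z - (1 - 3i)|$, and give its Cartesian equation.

|z - z1| = |z - z2| means z is equidistant from z1 and z2,
i.e. the perpendicular bisector of the segment from (4, -1) to (1, -3) (midpoint (5/2, -2)).
With z = x + yi, square both sides:
(x - 4)^2 + (y - (-1))^2 = (x - 1)^2 + (y - (-3))^2
The x^2 and y^2 terms cancel: -6x + (-4)y = 10 - 17 = -7
Simplify: 6x + 4y = 7
Locus: Perpendicular bisector of the segment from (4, -1) to (1, -3): the line 6x + 4y = 7


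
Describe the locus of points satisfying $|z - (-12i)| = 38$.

|z - z0| = r describes a circle centered at z0 with radius r
Here z0 = -12i and r = 38
Locus: Circle centered at (0, -12) with radius 38


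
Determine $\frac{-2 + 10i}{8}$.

Divisor is real, so divide each part by 8:
= -1/4 + (5/4)i


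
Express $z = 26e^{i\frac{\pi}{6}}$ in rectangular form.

a = r cos θ = 26 * sqrt(3)/2 = 13*sqrt(3)
b = r sin θ = 26 * 1/2 = 13
z = 13*sqrt(3) + 13i


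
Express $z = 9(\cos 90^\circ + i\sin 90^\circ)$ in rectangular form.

a = r cos θ = 9 * 0 = 0
b = r sin θ = 9 * 1 = 9
z = 9i


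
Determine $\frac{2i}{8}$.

Divisor is real, so divide each part by 8:
= 0 + (1/4)i


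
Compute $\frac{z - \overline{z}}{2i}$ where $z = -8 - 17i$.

z - conjugate(z) = 2bi
(z - conjugate(z))/(2i) = 2bi/(2i) = b = -17


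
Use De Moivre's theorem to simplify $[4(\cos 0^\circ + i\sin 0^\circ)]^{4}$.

By De Moivre: z^n = r^n(cos(nθ) + i sin(nθ))
= 4^4(cos(4*0°) + i sin(4*0°))
= 256(cos 0° + i sin 0°)
= 256


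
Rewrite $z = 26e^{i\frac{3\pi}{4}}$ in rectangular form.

a = r cos θ = 26 * -sqrt(2)/2 = -13*sqrt(2)
b = r sin θ = 26 * sqrt(2)/2 = 13*sqrt(2)
z = -13*sqrt(2) + 13*sqrt(2)i


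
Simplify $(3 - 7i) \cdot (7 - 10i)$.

(a1*a2 - b1*b2) + (a1*b2 + b1*a2)i
= (21 - 70) + (-30 + (-49))i
= -49 - 79i


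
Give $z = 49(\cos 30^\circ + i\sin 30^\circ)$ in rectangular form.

a = r cos θ = 49 * sqrt(3)/2 = 49*sqrt(3)/2
b = r sin θ = 49 * 1/2 = 49/2
z = 49*sqrt(3)/2 + (49/2)i


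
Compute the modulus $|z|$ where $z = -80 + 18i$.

|z| = sqrt(a^2 + b^2) = sqrt((-80)^2 + 18^2) = sqrt(6724) = 82


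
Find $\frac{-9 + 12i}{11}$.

Divisor is real, so divide each part by 11:
= -9/11 + (12/11)i


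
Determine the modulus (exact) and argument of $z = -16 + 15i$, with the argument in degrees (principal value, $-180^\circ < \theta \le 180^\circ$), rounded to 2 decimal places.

|z| = sqrt((-16)^2 + 15^2) = sqrt(481)
arg(z) = arctan(b/a) = arctan(15/-16) (quadrant-adjusted) = 136.85°


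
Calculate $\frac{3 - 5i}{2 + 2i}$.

Multiply numerator and denominator by conjugate (2 - 2i):
= (3 - 5i)(2 - 2i) / (2^2 + 2^2)
= (-4 - 16i) / 8
Divide through by 4: (-1 - 4i) / 2
= -1/2 - 2i


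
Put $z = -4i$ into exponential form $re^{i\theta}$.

r = |z| = sqrt((0)^2 + (-4)^2) = sqrt(0 + 16) = sqrt(16) = 4
a = 0 and b < 0, so z lies on the negative imaginary axis: θ = -90° = -π/2
z = 4e^(-i*π/2)


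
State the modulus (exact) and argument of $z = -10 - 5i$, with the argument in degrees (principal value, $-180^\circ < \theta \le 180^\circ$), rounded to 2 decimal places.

|z| = sqrt((-10)^2 + (-5)^2) = sqrt(125)
arg(z) = arctan(b/a) = arctan(-5/-10) (quadrant-adjusted) = -153.43°


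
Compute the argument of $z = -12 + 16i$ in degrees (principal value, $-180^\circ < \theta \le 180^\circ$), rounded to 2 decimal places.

θ = arctan(b/a) = arctan(16/-12) (quadrant-adjusted) = 126.87°


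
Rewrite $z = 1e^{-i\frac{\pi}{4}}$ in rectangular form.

a = r cos θ = 1 * sqrt(2)/2 = sqrt(2)/2
b = r sin θ = 1 * -sqrt(2)/2 = -sqrt(2)/2
z = sqrt(2)/2 - (sqrt(2)/2)i


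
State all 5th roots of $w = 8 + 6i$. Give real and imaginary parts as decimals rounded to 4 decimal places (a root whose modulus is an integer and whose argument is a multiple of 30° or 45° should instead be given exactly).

|w| = 10, arg(w) ≈ 36.869898°
Root modulus = 10^(1/5) ≈ 1.584893
Root arguments: θ_k = (arg(w) + 360°k)/5 for k = 0, 1, ..., 4
Compute each root as (root modulus)(cos θ_k + i sin θ_k) using full-precision intermediates, then round to 4 decimal places.
Roots: 1.5718 + 0.2034i, 0.2923 + 1.5577i, -1.3912 + 0.7593i, -1.1520 - 1.0884i, 0.6792 - 1.4320i


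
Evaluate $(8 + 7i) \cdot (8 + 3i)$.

(a1*a2 - b1*b2) + (a1*b2 + b1*a2)i
= (64 - 21) + (24 + 56)i
= 43 + 80i


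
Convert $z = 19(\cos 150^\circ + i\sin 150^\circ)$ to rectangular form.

a = r cos θ = 19 * -sqrt(3)/2 = -19*sqrt(3)/2
b = r sin θ = 19 * 1/2 = 19/2
z = -19*sqrt(3)/2 + (19/2)i


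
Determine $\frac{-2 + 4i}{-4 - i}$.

Multiply numerator and denominator by conjugate (-4 + i):
= (-2 + 4i)(-4 + i) / ((-4)^2 + (-1)^2)
= (4 - 18i) / 17
= 4/17 - (18/17)i


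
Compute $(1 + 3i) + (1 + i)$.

(1 + 1) + (3 + 1)i = 2 + 4i


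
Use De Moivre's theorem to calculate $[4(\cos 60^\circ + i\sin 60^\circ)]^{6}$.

By De Moivre: z^n = r^n(cos(nθ) + i sin(nθ))
= 4^6(cos(6*60°) + i sin(6*60°))
= 4096(cos 0° + i sin 0°)
= 4096


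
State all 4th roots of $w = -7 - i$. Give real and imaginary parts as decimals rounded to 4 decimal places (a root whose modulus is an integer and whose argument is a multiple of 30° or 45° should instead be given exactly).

|w| = sqrt(50) ≈ 7.071068, arg(w) ≈ 188.130102°
Root modulus = sqrt(50)^(1/4) ≈ 1.630689
Root arguments: θ_k = (arg(w) + 360°k)/4 for k = 0, 1, ..., 3
Compute each root as (root modulus)(cos θ_k + i sin θ_k) using full-precision intermediates, then round to 4 decimal places.
Roots: 1.1115 + 1.1932i, -1.1932 + 1.1115i, -1.1115 - 1.1932i, 1.1932 - 1.1115i


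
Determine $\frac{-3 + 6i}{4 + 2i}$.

Multiply numerator and denominator by conjugate (4 - 2i):
= (-3 + 6i)(4 - 2i) / (4^2 + 2^2)
= (30i) / 20
Divide through by 10: (3i) / 2
= 0 + (3/2)i


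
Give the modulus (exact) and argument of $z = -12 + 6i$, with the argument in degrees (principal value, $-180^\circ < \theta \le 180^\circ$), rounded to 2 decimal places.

|z| = sqrt((-12)^2 + 6^2) = sqrt(180)
arg(z) = arctan(b/a) = arctan(6/-12) (quadrant-adjusted) = 153.43°


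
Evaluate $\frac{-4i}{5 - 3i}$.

Multiply numerator and denominator by conjugate (5 + 3i):
= (-4i)(5 + 3i) / (5^2 + (-3)^2)
= (12 - 20i) / 34
Divide through by 2: (6 - 10i) / 17
= 6/17 - (10/17)i


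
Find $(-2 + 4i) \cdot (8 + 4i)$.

(a1*a2 - b1*b2) + (a1*b2 + b1*a2)i
= (-16 - 16) + (-8 + 32)i
= -32 + 24i


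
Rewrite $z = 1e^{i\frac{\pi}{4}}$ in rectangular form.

a = r cos θ = 1 * sqrt(2)/2 = sqrt(2)/2
b = r sin θ = 1 * sqrt(2)/2 = sqrt(2)/2
z = sqrt(2)/2 + (sqrt(2)/2)i


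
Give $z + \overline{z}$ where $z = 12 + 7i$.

z + conjugate(z) = (a + bi) + (a - bi) = 2a
= 2 * 12 = 24


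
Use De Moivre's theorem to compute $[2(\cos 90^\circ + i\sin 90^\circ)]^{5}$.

By De Moivre: z^n = r^n(cos(nθ) + i sin(nθ))
= 2^5(cos(5*90°) + i sin(5*90°))
= 32(cos 90° + i sin 90°)
= 32i


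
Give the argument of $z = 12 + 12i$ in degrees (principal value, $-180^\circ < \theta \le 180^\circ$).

θ = arctan(b/a) = arctan(12/12) (quadrant-adjusted) = 45°


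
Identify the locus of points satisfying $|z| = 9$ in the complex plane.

|z| = 9 means sqrt(x^2 + y^2) = 9
This is a circle of radius 9 centered at the origin


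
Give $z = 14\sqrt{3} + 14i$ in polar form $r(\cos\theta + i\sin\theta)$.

r = |z| = sqrt(a^2 + b^2) = sqrt((14*sqrt(3))^2 + (14)^2) = sqrt(588 + 196) = sqrt(784) = 28
θ = arctan(b/a) = arctan(14/24.2487) (quadrant-adjusted) = 30°
z = 28(cos 30° + i sin 30°)


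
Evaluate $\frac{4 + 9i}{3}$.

Divisor is real, so divide each part by 3:
= 4/3 + 3i


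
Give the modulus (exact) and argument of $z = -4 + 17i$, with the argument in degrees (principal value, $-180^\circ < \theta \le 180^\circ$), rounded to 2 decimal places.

|z| = sqrt((-4)^2 + 17^2) = sqrt(305)
arg(z) = arctan(b/a) = arctan(17/-4) (quadrant-adjusted) = 103.24°


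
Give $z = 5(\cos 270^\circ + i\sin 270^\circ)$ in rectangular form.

a = r cos θ = 5 * 0 = 0
b = r sin θ = 5 * -1 = -5
z = -5i


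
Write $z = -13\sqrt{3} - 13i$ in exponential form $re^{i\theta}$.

r = |z| = sqrt((-13*sqrt(3))^2 + (-13)^2) = sqrt(507 + 169) = sqrt(676) = 26
θ = arctan(b/a) = arctan(-13/-22.5167) (quadrant-adjusted) = -150° = -5π/6
z = 26e^(-i*5π/6)


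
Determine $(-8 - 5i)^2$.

(a + bi)^2 = a^2 - b^2 + 2abi
= (-8)^2 - (-5)^2 + 2*(-8)*(-5)i
= 39 + 80i


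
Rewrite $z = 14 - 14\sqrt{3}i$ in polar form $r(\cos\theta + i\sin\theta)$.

r = |z| = sqrt(a^2 + b^2) = sqrt((14)^2 + (-14*sqrt(3))^2) = sqrt(196 + 588) = sqrt(784) = 28
θ = arctan(b/a) = arctan(-24.2487/14) (quadrant-adjusted) = 300°
z = 28(cos 300° + i sin 300°)


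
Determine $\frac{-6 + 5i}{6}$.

Divisor is real, so divide each part by 6:
= -1 + (5/6)i


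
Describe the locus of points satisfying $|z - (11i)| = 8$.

|z - z0| = r describes a circle centered at z0 with radius r
Here z0 = 11i and r = 8
Locus: Circle centered at (0, 11) with radius 8


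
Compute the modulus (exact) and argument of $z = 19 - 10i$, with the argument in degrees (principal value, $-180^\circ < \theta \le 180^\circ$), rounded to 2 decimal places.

|z| = sqrt(19^2 + (-10)^2) = sqrt(461)
arg(z) = arctan(b/a) = arctan(-10/19) (quadrant-adjusted) = -27.76°


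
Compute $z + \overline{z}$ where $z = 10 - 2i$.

z + conjugate(z) = (a + bi) + (a - bi) = 2a
= 2 * 10 = 20


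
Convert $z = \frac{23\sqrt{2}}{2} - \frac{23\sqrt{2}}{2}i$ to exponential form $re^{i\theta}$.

r = |z| = sqrt((23*sqrt(2)/2)^2 + (-23*sqrt(2)/2)^2) = sqrt(529/2 + 529/2) = sqrt(529) = 23
θ = arctan(b/a) = arctan(-16.2635/16.2635) (quadrant-adjusted) = -45° = -π/4
z = 23e^(-i*π/4)


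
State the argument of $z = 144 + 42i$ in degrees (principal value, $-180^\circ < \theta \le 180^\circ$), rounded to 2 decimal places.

θ = arctan(b/a) = arctan(42/144) (quadrant-adjusted) = 16.26°


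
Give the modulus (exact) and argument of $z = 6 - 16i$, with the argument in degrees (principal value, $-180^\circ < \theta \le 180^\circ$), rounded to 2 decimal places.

|z| = sqrt(6^2 + (-16)^2) = sqrt(292)
arg(z) = arctan(b/a) = arctan(-16/6) (quadrant-adjusted) = -69.44°


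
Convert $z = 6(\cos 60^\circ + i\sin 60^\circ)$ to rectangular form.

a = r cos θ = 6 * 1/2 = 3
b = r sin θ = 6 * sqrt(3)/2 = 3*sqrt(3)
z = 3 + 3*sqrt(3)i


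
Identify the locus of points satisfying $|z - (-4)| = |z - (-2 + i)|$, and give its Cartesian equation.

|z - z1| = |z - z2| means z is equidistant from z1 and z2,
i.e. the perpendicular bisector of the segment from (-4, 0) to (-2, 1) (midpoint (-3, 1/2)).
With z = x + yi, square both sides:
(x - (-4))^2 + (y - 0)^2 = (x - (-2))^2 + (y - 1)^2
The x^2 and y^2 terms cancel: 4x + 2y = 5 - 16 = -11
Simplify: 4x + 2y = -11
Locus: Perpendicular bisector of the segment from (-4, 0) to (-2, 1): the line 4x + 2y = -11
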